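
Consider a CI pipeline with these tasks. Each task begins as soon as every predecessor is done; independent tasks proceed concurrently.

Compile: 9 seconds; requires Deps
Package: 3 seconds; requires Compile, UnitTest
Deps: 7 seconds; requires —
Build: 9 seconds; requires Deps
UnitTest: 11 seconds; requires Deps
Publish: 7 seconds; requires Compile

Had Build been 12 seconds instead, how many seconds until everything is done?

23

Actual critical path: Deps→Compile→Publish = 7+9+7 = 23 ⇒ 23 seconds.
Build is off the critical path — its longest chain is 16 seconds, giving 7 of slack.
The critical path is still Deps→Compile→Publish; finish is now 23 seconds.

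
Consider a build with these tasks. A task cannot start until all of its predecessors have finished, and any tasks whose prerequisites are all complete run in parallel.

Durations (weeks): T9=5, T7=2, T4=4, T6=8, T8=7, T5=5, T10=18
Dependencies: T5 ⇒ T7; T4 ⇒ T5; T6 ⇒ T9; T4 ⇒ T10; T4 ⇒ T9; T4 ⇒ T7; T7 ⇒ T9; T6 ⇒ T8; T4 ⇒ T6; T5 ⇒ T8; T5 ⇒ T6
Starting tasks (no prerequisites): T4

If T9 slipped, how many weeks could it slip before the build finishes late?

2

Critical path: T4→T5→T6→T8 = 4+5+8+7 = 24, so the finish is 24 weeks.
T9 finishes as early as 22 and must finish by 24.
So T9 can slip 24 − 22 = 2 weeks.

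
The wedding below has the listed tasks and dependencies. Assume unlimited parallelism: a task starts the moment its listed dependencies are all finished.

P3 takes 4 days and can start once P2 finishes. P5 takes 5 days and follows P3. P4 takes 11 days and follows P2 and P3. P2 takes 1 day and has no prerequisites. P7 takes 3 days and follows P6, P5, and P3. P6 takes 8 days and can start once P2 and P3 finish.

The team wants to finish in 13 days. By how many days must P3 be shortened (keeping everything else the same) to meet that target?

3

Current finish: 16 days; target: 13.
P3 is on every critical path, so each day cut from P3 cuts the finish by one (this holds down to a finish of 13).
Need 16 − 13 = 3 days off P3 → P3 becomes 1 day, finish becomes 13.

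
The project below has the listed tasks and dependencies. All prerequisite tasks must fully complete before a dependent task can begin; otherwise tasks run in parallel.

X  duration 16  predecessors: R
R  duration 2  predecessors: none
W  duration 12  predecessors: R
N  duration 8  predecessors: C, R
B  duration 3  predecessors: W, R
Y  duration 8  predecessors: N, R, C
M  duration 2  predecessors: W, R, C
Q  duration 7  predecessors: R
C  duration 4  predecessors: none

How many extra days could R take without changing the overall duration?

Critical path: C→N→Y = 4+8+8 = 20, so the finish is 20 days.
R finishes as early as 2 and must finish by 4.
So R can slip 4 − 2 = 2 days.

2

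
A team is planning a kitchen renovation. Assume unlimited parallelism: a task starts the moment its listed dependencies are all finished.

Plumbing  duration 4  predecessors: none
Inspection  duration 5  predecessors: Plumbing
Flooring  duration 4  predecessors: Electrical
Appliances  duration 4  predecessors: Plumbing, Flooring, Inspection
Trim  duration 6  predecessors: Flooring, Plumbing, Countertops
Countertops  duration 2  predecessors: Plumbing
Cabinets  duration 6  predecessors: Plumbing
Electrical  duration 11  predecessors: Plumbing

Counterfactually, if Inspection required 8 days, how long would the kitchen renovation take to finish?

25

Critical path before the change: Plumbing→Electrical→Flooring→Trim = 4+11+4+6 = 25 giving 25 days.
Inspection has 12 days of float (longest path through it is 13).
No other chain overtakes it, so the finish is 25 days.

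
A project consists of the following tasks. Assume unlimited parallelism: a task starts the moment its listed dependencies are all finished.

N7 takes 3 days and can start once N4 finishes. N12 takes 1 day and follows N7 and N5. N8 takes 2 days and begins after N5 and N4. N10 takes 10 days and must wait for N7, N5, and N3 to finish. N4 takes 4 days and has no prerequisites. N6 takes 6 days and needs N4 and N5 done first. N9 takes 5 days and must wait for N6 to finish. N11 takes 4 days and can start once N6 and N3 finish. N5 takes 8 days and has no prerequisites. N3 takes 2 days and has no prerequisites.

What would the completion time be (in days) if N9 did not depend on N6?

18

With the dependency in place, N5→N6→N9 = 8+6+5 = 19 sets the finish at 19 days.
Without N6→N9, N9's earliest start moves from 14 to 0.
New critical path: N5→N6→N11 = 8+6+4 = 18 ⇒ 18 days.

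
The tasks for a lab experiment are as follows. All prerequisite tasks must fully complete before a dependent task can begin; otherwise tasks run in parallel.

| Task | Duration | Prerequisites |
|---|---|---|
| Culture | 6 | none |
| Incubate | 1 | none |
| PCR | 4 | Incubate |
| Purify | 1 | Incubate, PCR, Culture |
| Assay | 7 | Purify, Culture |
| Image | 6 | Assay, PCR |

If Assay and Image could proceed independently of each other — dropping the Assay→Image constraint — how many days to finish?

Original critical path: Culture→Purify→Assay→Image = 6+1+7+6 = 20 ⇒ 20 days.
Without Assay→Image, Image's earliest start moves from 14 to 5.
The longest chain is now Culture→Purify→Assay = 6+1+7 = 14, so the job takes 14 days.

14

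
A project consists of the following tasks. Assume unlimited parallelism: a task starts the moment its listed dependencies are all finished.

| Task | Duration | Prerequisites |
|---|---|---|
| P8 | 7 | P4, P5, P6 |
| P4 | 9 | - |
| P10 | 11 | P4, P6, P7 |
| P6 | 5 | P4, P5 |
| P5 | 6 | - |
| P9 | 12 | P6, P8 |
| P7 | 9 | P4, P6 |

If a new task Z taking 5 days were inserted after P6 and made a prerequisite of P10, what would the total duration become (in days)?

Originally the project takes 34 days.
With Z inserted, P10 now waits for max(P4, P6, P7, Z).
New critical path: P4→P6→P7→P10 = 9+5+9+11 = 34 ⇒ 34 days.

34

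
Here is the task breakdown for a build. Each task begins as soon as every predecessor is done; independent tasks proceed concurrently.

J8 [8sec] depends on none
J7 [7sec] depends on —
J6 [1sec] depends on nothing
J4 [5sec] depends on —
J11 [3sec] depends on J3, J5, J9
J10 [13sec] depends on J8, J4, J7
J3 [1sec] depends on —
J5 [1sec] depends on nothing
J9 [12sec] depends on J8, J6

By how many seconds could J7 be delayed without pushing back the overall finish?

3

Critical path: J8→J9→J11 = 8+12+3 = 23, so the finish is 23 seconds.
The longest chain containing J7 totals 20 seconds.
Float = 23 − 20 = 3.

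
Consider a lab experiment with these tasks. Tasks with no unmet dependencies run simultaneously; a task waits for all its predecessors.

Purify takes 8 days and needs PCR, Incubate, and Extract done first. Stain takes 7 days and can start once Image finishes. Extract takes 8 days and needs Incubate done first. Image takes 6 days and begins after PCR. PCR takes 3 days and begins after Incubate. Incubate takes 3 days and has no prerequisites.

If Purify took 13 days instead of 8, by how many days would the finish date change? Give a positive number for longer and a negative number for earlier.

5

Baseline: Incubate→Extract→Purify = 3+8+8 = 19 → 19 days.
Purify lies on that path, so at 13 days the path becomes 24 days.
No other chain overtakes it, so the finish is 24 days.
Change in finish: 24 − 19 = +5 days.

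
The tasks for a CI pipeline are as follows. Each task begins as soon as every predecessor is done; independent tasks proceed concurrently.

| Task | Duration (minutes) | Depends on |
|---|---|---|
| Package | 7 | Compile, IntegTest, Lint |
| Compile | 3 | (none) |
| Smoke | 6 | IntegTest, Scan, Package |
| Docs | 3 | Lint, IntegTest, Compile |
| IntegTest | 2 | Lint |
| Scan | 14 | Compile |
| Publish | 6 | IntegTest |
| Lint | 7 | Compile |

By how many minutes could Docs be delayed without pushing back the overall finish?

10

The longest chain is Compile→Lint→IntegTest→Package→Smoke = 3+7+2+7+6 = 25; overall finish 25 minutes.
Docs finishes as early as 15 and must finish by 25.
Float = 25 − 15 = 10.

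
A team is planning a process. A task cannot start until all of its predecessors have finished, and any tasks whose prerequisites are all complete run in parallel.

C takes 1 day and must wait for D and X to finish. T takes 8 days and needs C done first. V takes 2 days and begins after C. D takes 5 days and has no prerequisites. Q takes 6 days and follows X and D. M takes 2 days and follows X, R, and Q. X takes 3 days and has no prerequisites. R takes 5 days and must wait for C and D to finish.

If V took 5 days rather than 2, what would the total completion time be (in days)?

14

Critical path before the change: D→C→T = 5+1+8 = 14 giving 14 days.
The longest path through V is only 8 days, so V has float 6.
No other chain overtakes it, so the finish is 14 days.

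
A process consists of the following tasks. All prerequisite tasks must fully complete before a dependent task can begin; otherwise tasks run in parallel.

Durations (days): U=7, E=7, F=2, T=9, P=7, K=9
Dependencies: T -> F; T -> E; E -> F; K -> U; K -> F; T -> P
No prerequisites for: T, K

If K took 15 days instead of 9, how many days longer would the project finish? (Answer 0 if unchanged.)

4

Baseline: T→E→F = 9+7+2 = 18 → 18 days.
K has 2 days of float (longest path through it is 16).
The binding chain switches to K→U = 15+7 = 22; finish 22 days.
Change in finish: 22 − 18 = +4 days.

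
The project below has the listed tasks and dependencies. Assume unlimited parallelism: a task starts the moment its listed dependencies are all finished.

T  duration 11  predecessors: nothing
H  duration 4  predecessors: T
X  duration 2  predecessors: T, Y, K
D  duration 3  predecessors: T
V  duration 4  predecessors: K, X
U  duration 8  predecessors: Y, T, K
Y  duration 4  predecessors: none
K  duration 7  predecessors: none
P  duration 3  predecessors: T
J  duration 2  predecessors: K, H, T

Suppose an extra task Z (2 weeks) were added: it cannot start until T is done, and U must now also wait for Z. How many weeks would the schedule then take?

Originally the schedule takes 19 weeks.
With Z inserted, U now waits for max(Y, T, K, Z).
New critical path: T→Z→U = 11+2+8 = 21 ⇒ 21 weeks.

21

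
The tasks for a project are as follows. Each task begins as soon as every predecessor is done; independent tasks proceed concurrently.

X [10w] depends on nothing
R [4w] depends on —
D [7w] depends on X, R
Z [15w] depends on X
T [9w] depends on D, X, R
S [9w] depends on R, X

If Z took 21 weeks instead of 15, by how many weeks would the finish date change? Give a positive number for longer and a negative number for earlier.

5

Critical path before the change: X→D→T = 10+7+9 = 26 giving 26 weeks.
The longest path through Z is only 25 weeks, so Z has float 1.
New critical path: X→Z = 10+21 = 31 ⇒ 31 weeks.
Change in finish: 31 − 26 = +5 weeks.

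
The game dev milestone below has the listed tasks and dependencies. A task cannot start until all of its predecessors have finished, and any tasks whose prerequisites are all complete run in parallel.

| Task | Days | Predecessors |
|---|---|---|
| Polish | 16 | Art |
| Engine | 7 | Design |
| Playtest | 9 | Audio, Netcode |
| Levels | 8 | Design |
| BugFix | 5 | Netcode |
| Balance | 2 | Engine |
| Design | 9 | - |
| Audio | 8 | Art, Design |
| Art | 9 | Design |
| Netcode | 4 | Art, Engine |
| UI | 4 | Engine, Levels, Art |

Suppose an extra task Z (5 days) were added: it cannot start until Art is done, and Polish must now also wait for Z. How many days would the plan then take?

39

Originally the plan takes 35 days.
With Z inserted, Polish now waits for max(Art, Z).
New critical path: Design→Art→Z→Polish = 9+9+5+16 = 39 ⇒ 39 days.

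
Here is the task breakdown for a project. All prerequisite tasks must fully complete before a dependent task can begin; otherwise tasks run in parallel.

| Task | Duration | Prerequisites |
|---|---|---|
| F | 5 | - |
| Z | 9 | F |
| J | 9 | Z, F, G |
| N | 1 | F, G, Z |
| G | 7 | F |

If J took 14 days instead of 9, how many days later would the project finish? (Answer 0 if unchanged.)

Baseline: F→Z→J = 5+9+9 = 23 → 23 days.
Since J is critical, the +5 change carries straight to that chain (now 28 days).
The critical path is still F→Z→J; finish is now 28 days.
Change in finish: 28 − 23 = +5 days.

5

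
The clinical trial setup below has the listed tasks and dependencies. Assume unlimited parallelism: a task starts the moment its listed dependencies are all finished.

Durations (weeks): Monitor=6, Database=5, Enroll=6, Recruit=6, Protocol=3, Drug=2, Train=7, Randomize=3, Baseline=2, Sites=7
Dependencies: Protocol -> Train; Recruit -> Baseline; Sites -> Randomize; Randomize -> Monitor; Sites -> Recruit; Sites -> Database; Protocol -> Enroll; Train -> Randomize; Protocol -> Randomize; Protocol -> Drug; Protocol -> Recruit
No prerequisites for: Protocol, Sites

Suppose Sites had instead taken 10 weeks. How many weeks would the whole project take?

Actual critical path: Protocol→Train→Randomize→Monitor = 3+7+3+6 = 19 ⇒ 19 weeks.
Sites has 3 weeks of float (longest path through it is 16).
No other chain overtakes it, so the finish is 19 weeks.

19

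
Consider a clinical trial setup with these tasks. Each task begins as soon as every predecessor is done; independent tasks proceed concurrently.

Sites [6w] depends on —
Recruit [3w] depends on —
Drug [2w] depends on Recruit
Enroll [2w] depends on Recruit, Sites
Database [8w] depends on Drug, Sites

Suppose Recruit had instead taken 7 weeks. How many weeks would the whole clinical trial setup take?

The binding path is Sites→Database = 6+8 = 14; finish at 14 weeks.
The longest path through Recruit is only 13 weeks, so Recruit has float 1.
New critical path: Recruit→Drug→Database = 7+2+8 = 17 ⇒ 17 weeks.

17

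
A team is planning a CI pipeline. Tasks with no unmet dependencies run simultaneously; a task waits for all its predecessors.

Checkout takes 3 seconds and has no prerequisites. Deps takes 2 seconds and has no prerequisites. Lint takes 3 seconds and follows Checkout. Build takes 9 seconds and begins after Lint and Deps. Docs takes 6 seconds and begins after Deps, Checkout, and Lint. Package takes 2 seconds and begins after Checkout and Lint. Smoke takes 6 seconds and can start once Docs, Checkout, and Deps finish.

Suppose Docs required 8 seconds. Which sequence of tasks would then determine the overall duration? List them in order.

Checkout, Lint, Docs, Smoke

Baseline: Checkout→Lint→Docs→Smoke = 3+3+6+6 = 18 → 18 seconds.
Since Docs is critical, the +2 change carries straight to that chain (now 20 seconds).
That remains the longest chain; total 20 seconds.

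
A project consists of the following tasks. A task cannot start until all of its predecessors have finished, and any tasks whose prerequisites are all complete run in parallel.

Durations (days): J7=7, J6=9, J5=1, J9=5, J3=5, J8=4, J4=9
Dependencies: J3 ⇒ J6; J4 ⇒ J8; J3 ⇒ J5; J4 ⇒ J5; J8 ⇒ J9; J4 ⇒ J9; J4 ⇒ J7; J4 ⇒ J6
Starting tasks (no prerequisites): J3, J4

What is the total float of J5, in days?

8

J4→J6 = 9+9 = 18 sets the makespan at 18 days.
The longest chain containing J5 totals 10 days.
So J5 can slip 18 − 10 = 8 days.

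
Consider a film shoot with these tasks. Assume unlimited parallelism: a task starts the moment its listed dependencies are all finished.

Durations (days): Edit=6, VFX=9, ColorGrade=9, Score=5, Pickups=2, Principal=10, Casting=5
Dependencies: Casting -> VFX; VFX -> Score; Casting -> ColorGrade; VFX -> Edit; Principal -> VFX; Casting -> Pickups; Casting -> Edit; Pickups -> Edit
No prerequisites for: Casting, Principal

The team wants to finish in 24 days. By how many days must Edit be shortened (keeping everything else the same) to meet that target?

Current finish: 25 days; target: 24.
Edit is on every critical path, so each day cut from Edit cuts the finish by one (this holds down to a finish of 24).
Need 25 − 24 = 1 day off Edit → Edit becomes 5 days, finish becomes 24.

1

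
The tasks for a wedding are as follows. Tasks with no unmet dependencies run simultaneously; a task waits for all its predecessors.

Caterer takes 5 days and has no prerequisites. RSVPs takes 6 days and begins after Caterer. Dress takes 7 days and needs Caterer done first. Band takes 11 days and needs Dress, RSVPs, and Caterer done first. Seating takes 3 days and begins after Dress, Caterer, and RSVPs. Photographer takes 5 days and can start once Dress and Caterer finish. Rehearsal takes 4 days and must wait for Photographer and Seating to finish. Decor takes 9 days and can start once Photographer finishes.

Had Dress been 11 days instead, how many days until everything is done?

30

The binding path is Caterer→Dress→Photographer→Decor = 5+7+5+9 = 26; finish at 26 days.
Dress is on the critical path; changing it to 11 makes that path 30 days.
That remains the longest chain; total 30 days.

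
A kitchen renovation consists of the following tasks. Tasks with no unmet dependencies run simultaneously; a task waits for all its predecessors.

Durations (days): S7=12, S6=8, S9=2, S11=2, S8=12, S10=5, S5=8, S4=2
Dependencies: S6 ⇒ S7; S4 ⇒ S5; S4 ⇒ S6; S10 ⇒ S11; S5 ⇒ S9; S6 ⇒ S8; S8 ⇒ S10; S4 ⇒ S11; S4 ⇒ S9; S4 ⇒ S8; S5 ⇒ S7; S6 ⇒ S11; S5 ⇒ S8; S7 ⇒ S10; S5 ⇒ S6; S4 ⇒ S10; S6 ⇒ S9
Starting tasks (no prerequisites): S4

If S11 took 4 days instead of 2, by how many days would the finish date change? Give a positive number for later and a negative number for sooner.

Critical path before the change: S4→S5→S6→S7→S10→S11 = 2+8+8+12+5+2 = 37 giving 37 days.
Since S11 is critical, the +2 change carries straight to that chain (now 39 days).
No other chain overtakes it, so the finish is 39 days.
Change in finish: 39 − 37 = +2 days.

2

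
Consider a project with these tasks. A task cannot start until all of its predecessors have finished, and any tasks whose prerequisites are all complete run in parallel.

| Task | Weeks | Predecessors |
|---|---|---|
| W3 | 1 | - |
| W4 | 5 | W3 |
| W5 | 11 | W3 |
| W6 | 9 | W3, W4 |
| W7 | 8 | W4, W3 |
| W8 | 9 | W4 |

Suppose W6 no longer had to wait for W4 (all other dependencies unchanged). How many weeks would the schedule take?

15

Before: longest chain W3→W4→W6 = 1+5+9 = 15, finish 15.
Without W4→W6, W6's earliest start moves from 6 to 1.
After: W3→W4→W8 = 1+5+9 = 15 → 15 weeks.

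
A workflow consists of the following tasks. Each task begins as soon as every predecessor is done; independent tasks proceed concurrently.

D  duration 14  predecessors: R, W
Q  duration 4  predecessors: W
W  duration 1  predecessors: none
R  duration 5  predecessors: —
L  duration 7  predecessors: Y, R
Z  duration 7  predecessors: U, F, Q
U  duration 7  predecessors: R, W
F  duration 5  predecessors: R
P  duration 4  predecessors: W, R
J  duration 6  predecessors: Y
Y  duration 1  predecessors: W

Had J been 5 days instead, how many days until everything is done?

19

Actual critical path: R→U→Z = 5+7+7 = 19 ⇒ 19 days.
The longest path through J is only 8 days, so J has float 11.
The critical path is still R→U→Z; finish is now 19 days.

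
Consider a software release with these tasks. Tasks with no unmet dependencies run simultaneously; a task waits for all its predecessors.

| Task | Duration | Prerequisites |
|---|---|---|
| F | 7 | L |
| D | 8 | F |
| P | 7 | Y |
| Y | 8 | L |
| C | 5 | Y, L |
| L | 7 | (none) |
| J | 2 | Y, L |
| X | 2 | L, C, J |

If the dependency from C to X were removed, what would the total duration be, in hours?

Before: longest chain L→F→D = 7+7+8 = 22, finish 22.
Without C→X, X's earliest start moves from 20 to 17.
After: L→F→D = 7+7+8 = 22 → 22 hours.

22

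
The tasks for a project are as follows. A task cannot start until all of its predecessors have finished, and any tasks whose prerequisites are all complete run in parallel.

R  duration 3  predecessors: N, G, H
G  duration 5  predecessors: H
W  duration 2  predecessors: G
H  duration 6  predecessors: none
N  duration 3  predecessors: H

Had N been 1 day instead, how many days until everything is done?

Actual critical path: H→G→R = 6+5+3 = 14 ⇒ 14 days.
The longest path through N is only 12 days, so N has float 2.
The critical path is still H→G→R; finish is now 14 days.

14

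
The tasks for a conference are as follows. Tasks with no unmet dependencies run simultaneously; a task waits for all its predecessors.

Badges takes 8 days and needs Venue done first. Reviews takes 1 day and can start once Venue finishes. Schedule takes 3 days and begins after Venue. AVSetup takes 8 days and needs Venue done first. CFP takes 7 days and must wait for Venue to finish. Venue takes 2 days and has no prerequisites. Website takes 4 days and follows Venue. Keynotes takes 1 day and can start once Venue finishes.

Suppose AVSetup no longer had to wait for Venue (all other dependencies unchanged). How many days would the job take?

Original critical path: Venue→AVSetup = 2+8 = 10 ⇒ 10 days.
Without Venue→AVSetup, AVSetup's earliest start moves from 2 to 0.
The longest chain is now Venue→Badges = 2+8 = 10, so the job takes 10 days.

10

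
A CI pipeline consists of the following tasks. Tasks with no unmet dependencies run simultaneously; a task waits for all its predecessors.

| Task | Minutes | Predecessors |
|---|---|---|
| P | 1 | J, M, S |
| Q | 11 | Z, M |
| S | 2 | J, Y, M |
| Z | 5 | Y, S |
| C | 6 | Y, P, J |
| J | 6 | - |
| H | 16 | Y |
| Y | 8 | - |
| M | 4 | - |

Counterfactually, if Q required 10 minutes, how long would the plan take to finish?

Critical path before the change: Y→S→Z→Q = 8+2+5+11 = 26 giving 26 minutes.
Q is on the critical path; changing it to 10 makes that path 25 minutes.
No other chain overtakes it, so the finish is 25 minutes.

25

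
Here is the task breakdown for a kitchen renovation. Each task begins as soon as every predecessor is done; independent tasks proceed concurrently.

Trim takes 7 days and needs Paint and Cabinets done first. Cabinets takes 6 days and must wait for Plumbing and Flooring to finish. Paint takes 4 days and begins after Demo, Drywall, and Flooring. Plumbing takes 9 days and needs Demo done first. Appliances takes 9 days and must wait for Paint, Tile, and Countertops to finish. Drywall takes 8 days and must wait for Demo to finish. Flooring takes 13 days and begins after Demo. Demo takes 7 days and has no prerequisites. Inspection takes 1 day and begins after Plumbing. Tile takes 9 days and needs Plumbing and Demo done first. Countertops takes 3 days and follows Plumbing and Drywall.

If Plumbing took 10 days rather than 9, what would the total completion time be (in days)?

35

The binding path is Demo→Plumbing→Tile→Appliances = 7+9+9+9 = 34; finish at 34 days.
Plumbing is on the critical path; changing it to 10 makes that path 35 days.
That remains the longest chain; total 35 days.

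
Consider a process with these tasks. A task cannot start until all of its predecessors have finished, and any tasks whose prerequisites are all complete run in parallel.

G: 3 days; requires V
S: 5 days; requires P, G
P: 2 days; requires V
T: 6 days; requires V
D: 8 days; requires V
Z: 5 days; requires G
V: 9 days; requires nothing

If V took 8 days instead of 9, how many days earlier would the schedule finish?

1

Actual critical path: V→G→Z = 9+3+5 = 17 ⇒ 17 days.
Since V is critical, the -1 change carries straight to that chain (now 16 days).
That remains the longest chain; total 16 days.
Change in finish: 16 − 17 = -1 days.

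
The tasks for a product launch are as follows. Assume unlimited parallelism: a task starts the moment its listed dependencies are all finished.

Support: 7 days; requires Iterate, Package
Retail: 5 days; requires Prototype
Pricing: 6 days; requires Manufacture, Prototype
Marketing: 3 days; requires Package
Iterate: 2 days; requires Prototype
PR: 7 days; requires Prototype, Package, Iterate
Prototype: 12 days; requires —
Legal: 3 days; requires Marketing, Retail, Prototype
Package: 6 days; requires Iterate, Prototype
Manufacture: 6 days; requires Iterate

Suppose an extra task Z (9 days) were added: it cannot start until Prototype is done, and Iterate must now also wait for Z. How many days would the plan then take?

36

Originally the plan takes 27 days.
With Z inserted, Iterate now waits for max(Prototype, Z).
New critical path: Prototype→Z→Iterate→Package→PR = 12+9+2+6+7 = 36 ⇒ 36 days.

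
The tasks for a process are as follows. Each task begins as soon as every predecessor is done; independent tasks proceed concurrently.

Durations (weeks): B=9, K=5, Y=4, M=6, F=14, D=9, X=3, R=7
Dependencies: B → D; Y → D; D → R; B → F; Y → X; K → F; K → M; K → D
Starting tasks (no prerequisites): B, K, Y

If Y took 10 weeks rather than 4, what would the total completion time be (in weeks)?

26

Baseline: B→D→R = 9+9+7 = 25 → 25 weeks.
Y is off the critical path — its longest chain is 20 weeks, giving 5 of slack.
The binding chain switches to Y→D→R = 10+9+7 = 26; finish 26 weeks.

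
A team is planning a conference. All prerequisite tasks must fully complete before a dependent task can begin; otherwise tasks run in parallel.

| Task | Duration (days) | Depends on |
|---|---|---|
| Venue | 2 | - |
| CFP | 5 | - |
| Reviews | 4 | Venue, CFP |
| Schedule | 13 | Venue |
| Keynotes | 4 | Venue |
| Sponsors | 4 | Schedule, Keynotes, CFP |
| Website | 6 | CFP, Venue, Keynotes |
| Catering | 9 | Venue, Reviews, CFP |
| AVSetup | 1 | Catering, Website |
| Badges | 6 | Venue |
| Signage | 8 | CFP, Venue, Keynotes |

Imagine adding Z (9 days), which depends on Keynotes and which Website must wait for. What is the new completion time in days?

22

Originally the schedule takes 19 days.
With Z inserted, Website now waits for max(CFP, Venue, Keynotes, Z).
New critical path: Venue→Keynotes→Z→Website→AVSetup = 2+4+9+6+1 = 22 ⇒ 22 days.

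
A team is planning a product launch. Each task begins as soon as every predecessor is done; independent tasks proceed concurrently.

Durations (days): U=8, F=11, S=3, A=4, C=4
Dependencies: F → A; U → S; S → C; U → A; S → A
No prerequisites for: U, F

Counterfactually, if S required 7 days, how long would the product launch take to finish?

Baseline: U→S→A = 8+3+4 = 15 → 15 days.
S lies on that path, so at 7 days the path becomes 19 days.
No other chain overtakes it, so the finish is 19 days.

19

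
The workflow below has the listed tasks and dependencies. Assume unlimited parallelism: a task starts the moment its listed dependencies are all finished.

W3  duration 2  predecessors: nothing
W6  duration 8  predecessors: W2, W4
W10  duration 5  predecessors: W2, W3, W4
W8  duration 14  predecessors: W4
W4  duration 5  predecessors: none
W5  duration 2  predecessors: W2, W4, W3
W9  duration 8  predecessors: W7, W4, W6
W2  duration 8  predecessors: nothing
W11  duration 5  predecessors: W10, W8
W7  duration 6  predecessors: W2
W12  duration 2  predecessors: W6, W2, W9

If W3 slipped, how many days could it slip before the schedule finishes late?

Critical path: W2→W6→W9→W12 = 8+8+8+2 = 26, so the finish is 26 days.
The longest chain containing W3 totals 12 days.
Float = 26 − 12 = 14.

14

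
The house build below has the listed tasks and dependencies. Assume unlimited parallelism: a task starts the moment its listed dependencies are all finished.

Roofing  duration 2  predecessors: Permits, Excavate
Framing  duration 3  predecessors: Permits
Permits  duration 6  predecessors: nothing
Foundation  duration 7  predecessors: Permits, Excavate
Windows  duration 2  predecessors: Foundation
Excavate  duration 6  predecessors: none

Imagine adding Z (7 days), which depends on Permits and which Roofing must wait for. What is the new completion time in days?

15

Originally the job takes 15 days.
With Z inserted, Roofing now waits for max(Permits, Excavate, Z).
New critical path: Permits→Z→Roofing = 6+7+2 = 15 ⇒ 15 days.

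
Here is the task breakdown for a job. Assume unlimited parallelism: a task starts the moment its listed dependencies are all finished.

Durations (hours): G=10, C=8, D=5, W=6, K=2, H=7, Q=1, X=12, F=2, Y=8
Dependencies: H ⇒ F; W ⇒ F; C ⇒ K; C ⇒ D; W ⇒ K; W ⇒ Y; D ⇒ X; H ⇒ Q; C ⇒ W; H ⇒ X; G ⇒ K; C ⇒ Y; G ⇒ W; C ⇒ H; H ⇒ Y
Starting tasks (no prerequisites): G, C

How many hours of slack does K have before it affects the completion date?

C→H→X = 8+7+12 = 27 sets the makespan at 27 hours.
The longest chain containing K totals 18 hours.
So K can slip 27 − 18 = 9 hours.

9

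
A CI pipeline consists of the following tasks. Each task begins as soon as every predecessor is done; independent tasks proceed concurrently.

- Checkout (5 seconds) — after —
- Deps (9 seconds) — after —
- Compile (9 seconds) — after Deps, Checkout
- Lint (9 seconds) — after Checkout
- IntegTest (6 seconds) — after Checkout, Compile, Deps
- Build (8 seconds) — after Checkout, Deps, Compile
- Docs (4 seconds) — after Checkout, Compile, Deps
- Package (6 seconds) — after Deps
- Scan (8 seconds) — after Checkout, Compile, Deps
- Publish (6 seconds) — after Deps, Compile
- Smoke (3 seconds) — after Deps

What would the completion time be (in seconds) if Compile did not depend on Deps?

Before: longest chain Deps→Compile→Build = 9+9+8 = 26, finish 26.
Without Deps→Compile, Compile's earliest start moves from 9 to 5.
After: Checkout→Compile→Build = 5+9+8 = 22 → 22 seconds.

22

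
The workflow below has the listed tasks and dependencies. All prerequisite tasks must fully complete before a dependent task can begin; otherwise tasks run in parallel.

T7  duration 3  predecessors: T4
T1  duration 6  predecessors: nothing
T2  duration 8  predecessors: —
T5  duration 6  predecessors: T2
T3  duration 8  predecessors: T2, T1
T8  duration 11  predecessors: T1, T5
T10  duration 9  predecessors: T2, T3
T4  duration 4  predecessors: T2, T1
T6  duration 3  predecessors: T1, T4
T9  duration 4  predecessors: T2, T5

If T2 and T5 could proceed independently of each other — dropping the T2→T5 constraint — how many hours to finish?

25

With the dependency in place, T2→T3→T10 = 8+8+9 = 25 sets the finish at 25 hours.
Without T2→T5, T5's earliest start moves from 8 to 0.
New critical path: T2→T3→T10 = 8+8+9 = 25 ⇒ 25 hours.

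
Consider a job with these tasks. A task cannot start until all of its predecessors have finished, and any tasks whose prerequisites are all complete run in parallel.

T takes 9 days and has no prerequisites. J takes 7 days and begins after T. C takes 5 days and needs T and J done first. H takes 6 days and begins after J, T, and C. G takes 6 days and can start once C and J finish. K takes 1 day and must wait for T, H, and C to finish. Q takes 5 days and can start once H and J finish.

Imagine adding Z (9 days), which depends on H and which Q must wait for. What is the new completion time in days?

Originally the job takes 32 days.
With Z inserted, Q now waits for max(H, J, Z).
New critical path: T→J→C→H→Z→Q = 9+7+5+6+9+5 = 41 ⇒ 41 days.

41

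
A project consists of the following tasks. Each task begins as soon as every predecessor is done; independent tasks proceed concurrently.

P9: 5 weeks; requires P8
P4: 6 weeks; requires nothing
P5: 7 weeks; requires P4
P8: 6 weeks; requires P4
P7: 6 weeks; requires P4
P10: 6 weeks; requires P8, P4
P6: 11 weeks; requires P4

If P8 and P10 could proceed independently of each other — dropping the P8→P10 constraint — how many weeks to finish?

17

Before: longest chain P4→P8→P10 = 6+6+6 = 18, finish 18.
Without P8→P10, P10's earliest start moves from 12 to 6.
After: P4→P6 = 6+11 = 17 → 17 weeks.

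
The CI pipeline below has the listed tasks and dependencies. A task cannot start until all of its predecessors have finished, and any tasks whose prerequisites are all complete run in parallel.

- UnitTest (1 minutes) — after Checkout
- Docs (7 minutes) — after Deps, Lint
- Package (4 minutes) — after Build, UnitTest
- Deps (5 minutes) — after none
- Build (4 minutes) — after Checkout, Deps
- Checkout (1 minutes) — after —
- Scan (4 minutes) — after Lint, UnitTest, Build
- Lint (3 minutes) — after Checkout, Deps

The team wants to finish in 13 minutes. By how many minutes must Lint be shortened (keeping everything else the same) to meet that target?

2

Current finish: 15 minutes; target: 13.
Lint is on every critical path, so each minute cut from Lint cuts the finish by one (this holds down to a finish of 13).
Need 15 − 13 = 2 minutes off Lint → Lint becomes 1 minute, finish becomes 13.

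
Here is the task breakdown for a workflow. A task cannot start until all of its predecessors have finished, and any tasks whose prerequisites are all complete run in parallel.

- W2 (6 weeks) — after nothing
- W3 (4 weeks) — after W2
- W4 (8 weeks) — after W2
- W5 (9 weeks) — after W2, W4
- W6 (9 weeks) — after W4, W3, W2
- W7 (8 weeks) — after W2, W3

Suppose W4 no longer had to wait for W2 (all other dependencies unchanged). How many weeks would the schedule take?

19

Before: longest chain W2→W4→W5 = 6+8+9 = 23, finish 23.
Without W2→W4, W4's earliest start moves from 6 to 0.
After: W2→W3→W6 = 6+4+9 = 19 → 19 weeks.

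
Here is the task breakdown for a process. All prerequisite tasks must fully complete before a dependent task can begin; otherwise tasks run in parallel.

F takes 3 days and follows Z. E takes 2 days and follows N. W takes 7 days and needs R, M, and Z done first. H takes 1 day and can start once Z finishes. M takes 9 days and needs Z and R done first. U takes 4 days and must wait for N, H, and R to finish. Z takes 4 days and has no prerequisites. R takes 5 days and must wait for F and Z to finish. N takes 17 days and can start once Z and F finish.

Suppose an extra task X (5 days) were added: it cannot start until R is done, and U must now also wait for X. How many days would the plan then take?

28

Originally the plan takes 28 days.
With X inserted, U now waits for max(N, H, R, X).
New critical path: Z→F→N→U = 4+3+17+4 = 28 ⇒ 28 days.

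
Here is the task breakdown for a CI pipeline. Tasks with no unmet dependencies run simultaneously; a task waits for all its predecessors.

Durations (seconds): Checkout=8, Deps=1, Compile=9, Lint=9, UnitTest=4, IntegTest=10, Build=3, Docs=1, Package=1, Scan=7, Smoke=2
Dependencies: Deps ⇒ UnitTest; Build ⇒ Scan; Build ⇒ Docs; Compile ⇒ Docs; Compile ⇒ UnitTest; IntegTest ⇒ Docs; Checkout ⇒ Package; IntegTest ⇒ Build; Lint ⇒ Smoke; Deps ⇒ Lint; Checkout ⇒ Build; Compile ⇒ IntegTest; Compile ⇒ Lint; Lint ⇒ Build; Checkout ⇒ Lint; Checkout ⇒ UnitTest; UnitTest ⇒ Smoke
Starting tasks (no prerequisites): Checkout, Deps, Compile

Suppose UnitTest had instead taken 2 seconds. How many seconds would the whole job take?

Baseline: Compile→IntegTest→Build→Scan = 9+10+3+7 = 29 → 29 seconds.
The longest path through UnitTest is only 15 seconds, so UnitTest has float 14.
That remains the longest chain; total 29 seconds.

29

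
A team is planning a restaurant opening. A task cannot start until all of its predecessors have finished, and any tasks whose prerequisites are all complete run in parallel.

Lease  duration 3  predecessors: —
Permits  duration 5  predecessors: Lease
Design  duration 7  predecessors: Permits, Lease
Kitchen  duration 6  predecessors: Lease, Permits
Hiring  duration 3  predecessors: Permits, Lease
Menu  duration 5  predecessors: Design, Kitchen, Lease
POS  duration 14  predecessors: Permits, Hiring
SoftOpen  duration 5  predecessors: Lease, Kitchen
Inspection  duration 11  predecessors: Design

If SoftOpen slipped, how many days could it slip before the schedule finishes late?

The longest chain is Lease→Permits→Design→Inspection = 3+5+7+11 = 26; overall finish 26 days.
SoftOpen finishes as early as 19 and must finish by 26.
Float = 26 − 19 = 7.

7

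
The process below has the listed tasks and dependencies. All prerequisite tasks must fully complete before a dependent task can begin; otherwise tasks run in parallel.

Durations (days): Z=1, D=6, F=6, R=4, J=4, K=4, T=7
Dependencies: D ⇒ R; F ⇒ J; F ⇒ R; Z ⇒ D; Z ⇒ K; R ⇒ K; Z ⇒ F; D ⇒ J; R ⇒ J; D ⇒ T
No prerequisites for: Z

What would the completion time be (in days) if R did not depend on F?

With the dependency in place, Z→D→R→J = 1+6+4+4 = 15 sets the finish at 15 days.
Dropping F→R doesn't change R's earliest start (7); another predecessor still binds.
New critical path: Z→D→R→J = 1+6+4+4 = 15 ⇒ 15 days.

15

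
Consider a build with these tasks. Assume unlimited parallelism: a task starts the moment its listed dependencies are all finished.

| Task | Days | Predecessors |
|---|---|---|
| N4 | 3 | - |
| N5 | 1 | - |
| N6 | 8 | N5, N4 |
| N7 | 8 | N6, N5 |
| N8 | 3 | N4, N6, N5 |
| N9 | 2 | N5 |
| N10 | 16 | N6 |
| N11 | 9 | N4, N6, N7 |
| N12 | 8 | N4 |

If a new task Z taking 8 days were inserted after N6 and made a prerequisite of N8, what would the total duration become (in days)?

Originally the project takes 28 days.
With Z inserted, N8 now waits for max(N4, N6, N5, Z).
New critical path: N4→N6→N7→N11 = 3+8+8+9 = 28 ⇒ 28 days.

28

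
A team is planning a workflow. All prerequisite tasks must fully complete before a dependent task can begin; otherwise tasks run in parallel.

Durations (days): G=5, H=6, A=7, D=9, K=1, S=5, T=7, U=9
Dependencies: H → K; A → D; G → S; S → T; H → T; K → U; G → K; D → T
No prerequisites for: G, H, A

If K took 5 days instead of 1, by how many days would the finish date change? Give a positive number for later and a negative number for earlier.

0

The binding path is A→D→T = 7+9+7 = 23; finish at 23 days.
K is off the critical path — its longest chain is 16 days, giving 7 of slack.
The critical path is still A→D→T; finish is now 23 days.
Change in finish: 23 − 23 = +0 days.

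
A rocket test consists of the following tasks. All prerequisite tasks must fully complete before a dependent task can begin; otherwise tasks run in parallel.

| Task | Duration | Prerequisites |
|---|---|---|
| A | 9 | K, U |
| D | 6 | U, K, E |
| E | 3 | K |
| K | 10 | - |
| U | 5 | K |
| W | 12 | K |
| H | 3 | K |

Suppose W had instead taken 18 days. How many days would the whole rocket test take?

The binding path is K→U→A = 10+5+9 = 24; finish at 24 days.
W has 2 days of float (longest path through it is 22).
Now K→W = 10+18 = 28 is longest, so the finish becomes 28 days.

28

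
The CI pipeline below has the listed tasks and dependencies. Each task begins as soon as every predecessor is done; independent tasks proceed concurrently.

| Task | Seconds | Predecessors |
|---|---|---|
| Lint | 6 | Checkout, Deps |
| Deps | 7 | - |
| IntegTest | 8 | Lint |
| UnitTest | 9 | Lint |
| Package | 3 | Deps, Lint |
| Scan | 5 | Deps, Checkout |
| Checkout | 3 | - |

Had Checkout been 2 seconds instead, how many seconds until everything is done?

The binding path is Deps→Lint→UnitTest = 7+6+9 = 22; finish at 22 seconds.
Checkout is off the critical path — its longest chain is 18 seconds, giving 4 of slack.
The critical path is still Deps→Lint→UnitTest; finish is now 22 seconds.

22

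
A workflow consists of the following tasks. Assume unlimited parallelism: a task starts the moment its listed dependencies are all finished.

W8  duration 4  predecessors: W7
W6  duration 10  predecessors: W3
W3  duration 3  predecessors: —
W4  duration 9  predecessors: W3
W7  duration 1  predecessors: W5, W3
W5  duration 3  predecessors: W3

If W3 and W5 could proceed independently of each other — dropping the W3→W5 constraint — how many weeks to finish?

Before: longest chain W3→W6 = 3+10 = 13, finish 13.
Without W3→W5, W5's earliest start moves from 3 to 0.
The longest chain is now W3→W6 = 3+10 = 13, so the plan takes 13 weeks.

13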